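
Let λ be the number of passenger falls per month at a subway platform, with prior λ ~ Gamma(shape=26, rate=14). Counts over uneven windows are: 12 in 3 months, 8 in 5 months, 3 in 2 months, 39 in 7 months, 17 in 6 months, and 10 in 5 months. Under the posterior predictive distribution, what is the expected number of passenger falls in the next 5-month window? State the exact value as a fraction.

575/42

Total count: 12 + 8 + 3 + 39 + 17 + 10 = 89.
Total exposure: 3 + 5 + 2 + 7 + 6 + 5 = 28 months.
The Gamma prior is conjugate for the Poisson rate, so λ | data ~ Gamma(26+89, 14+28) = Gamma(115, 42).
Predictive mean over a 5-month window = T·E[λ|data] = 5·115/42 = 575/42.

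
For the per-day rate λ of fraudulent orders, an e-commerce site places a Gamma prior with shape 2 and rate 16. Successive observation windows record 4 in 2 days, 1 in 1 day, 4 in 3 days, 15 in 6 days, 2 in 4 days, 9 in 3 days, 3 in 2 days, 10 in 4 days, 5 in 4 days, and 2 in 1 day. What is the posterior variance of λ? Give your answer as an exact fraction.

57/2116

Total count: 4 + 1 + 4 + 15 + 2 + 9 + 3 + 10 + 5 + 2 = 55.
Total exposure: 2 + 1 + 3 + 6 + 4 + 3 + 2 + 4 + 4 + 1 = 30 days.
By Gamma–Poisson conjugacy, the posterior is Gamma(α + Σx, β + Σt) = Gamma(2 + 55, 16 + 30) = Gamma(57, 46).
Posterior variance = α'/β'² = 57/2116.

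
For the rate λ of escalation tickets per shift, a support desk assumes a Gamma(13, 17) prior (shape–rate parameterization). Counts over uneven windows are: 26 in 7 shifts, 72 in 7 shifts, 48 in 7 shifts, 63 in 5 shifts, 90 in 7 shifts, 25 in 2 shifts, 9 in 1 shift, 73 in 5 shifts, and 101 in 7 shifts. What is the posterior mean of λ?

8

Total count: 26 + 72 + 48 + 63 + 90 + 25 + 9 + 73 + 101 = 507.
Total exposure: 7 + 7 + 7 + 5 + 7 + 2 + 1 + 5 + 7 = 48 shifts.
Posterior: α' = 13 + 507 = 520, β' = 17 + 48 = 65.
Posterior mean = α'/β' = 520/65 = 8.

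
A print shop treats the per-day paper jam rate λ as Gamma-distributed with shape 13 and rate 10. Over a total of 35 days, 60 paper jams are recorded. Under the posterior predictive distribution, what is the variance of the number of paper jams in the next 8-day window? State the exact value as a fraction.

30952/2025

Total count 60 over total exposure 35 days.
Gamma(α, β) with Poisson data over total exposure Σt gives posterior Gamma(α+Σx, β+Σt) = Gamma(73, 45).
The posterior predictive for a window of length T is Negative Binomial with variance T·α'·(β'+T)/β'² = 8·73·53/2025 = 30952/2025.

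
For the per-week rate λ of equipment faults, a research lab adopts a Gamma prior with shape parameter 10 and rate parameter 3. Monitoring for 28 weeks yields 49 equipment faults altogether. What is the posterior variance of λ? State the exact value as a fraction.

Total count 49 over total exposure 28 weeks.
Conjugate update: add total count to the shape and total exposure to the rate, giving Gamma(59, 31).
Posterior variance = α'/β'² = 59/961.

59/961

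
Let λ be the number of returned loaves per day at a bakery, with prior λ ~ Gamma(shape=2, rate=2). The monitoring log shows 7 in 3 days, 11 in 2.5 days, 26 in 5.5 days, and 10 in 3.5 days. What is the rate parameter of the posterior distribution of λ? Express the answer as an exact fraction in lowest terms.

Total count: 7 + 11 + 26 + 10 = 54.
Total exposure: 3 + 2.5 + 5.5 + 3.5 = 14.5 days.
By Gamma–Poisson conjugacy, the posterior is Gamma(α + Σx, β + Σt) = Gamma(2 + 54, 2 + 14.5) = Gamma(56, 33/2).

33/2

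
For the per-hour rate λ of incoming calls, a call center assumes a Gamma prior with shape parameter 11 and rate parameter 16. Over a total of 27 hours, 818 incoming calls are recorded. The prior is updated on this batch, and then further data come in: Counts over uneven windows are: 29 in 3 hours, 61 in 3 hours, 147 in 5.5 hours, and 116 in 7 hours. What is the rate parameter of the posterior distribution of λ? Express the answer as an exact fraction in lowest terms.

Total count 818 over total exposure 27 hours.
After the first batch: Gamma(11 + 818, 16 + 27) = Gamma(829, 43).
Total count: 29 + 61 + 147 + 116 = 353.
Total exposure: 3 + 3 + 5.5 + 7 = 18.5 hours.
After the second batch: Gamma(829 + 353, 43 + 18.5) = Gamma(1182, 123/2).

123/2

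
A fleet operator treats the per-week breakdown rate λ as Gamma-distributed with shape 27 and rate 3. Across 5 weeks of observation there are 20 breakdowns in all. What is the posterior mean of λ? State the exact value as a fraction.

47/8

Total count 20 over total exposure 5 weeks.
Posterior: α' = 27 + 20 = 47, β' = 3 + 5 = 8.
Posterior mean = α'/β' = 47/8.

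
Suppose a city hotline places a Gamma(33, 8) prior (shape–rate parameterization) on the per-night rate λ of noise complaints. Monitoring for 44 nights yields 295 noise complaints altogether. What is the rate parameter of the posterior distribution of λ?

52

Total count 295 over total exposure 44 nights.
By Gamma–Poisson conjugacy, the posterior is Gamma(α + Σx, β + Σt) = Gamma(33 + 295, 8 + 44) = Gamma(328, 52).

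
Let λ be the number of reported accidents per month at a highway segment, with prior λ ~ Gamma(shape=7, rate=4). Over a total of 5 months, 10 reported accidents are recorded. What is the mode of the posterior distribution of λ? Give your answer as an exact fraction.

Total count 10 over total exposure 5 months.
The Gamma prior is conjugate for the Poisson rate, so λ | data ~ Gamma(7+10, 4+5) = Gamma(17, 9).
Posterior mode = (α'−1)/β' = 16/9.

16/9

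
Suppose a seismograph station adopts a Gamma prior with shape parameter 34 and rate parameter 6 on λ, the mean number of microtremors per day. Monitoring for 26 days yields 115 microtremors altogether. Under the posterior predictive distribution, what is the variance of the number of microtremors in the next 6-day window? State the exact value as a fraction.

Total count 115 over total exposure 26 days.
By Gamma–Poisson conjugacy, the posterior is Gamma(α + Σx, β + Σt) = Gamma(34 + 115, 6 + 26) = Gamma(149, 32).
The posterior predictive for a window of length T is Negative Binomial with variance T·α'·(β'+T)/β'² = 6·149·38/1024 = 8493/256.

8493/256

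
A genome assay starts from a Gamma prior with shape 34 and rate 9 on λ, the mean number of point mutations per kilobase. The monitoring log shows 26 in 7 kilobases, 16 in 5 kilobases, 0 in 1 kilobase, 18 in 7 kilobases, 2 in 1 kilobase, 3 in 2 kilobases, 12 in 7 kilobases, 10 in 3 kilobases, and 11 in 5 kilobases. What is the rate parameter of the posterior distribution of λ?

Total count: 26 + 16 + 0 + 18 + 2 + 3 + 12 + 10 + 11 = 98.
Total exposure: 7 + 5 + 1 + 7 + 1 + 2 + 7 + 3 + 5 = 38 kilobases.
Gamma(α, β) with Poisson data over total exposure Σt gives posterior Gamma(α+Σx, β+Σt) = Gamma(132, 47).

47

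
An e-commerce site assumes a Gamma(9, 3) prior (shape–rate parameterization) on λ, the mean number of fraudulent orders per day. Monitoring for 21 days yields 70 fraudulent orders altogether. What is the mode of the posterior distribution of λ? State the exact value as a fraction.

Total count 70 over total exposure 21 days.
By Gamma–Poisson conjugacy, the posterior is Gamma(α + Σx, β + Σt) = Gamma(9 + 70, 3 + 21) = Gamma(79, 24).
Posterior mode = (α'−1)/β' = 78/24 = 13/4.

13/4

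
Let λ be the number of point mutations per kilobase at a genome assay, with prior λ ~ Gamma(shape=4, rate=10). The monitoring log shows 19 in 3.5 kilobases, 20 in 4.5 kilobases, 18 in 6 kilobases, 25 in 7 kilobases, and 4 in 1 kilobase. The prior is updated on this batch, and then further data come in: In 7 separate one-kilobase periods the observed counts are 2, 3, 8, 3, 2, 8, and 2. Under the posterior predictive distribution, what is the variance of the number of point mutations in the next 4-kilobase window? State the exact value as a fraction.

20296/1521

Total count: 19 + 20 + 18 + 25 + 4 = 86.
Total exposure: 3.5 + 4.5 + 6 + 7 + 1 = 22 kilobases.
After the first batch: Gamma(4 + 86, 10 + 22) = Gamma(90, 32).
Total count: 2 + 3 + 8 + 3 + 2 + 8 + 2 = 28.
Total exposure: 7 kilobases.
After the second batch: Gamma(90 + 28, 32 + 7) = Gamma(118, 39).
The posterior predictive for a window of length T is Negative Binomial with variance T·α'·(β'+T)/β'² = 4·118·43/1521 = 20296/1521.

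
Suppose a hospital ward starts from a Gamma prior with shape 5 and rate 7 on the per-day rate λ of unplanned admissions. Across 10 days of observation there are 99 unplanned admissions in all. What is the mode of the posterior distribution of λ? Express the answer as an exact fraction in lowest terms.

103/17

Total count 99 over total exposure 10 days.
By Gamma–Poisson conjugacy, the posterior is Gamma(α + Σx, β + Σt) = Gamma(5 + 99, 7 + 10) = Gamma(104, 17).
Posterior mode = (α'−1)/β' = 103/17.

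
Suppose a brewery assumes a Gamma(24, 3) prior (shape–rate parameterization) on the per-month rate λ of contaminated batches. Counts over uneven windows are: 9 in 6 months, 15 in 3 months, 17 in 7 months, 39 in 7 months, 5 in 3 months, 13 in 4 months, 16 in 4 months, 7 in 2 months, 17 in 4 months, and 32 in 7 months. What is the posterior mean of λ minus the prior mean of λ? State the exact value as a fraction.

-103/25

Total count: 9 + 15 + 17 + 39 + 5 + 13 + 16 + 7 + 17 + 32 = 170.
Total exposure: 6 + 3 + 7 + 7 + 3 + 4 + 4 + 2 + 4 + 7 = 47 months.
Gamma(α, β) with Poisson data over total exposure Σt gives posterior Gamma(α+Σx, β+Σt) = Gamma(194, 50).
Posterior mean = 194/50 = 97/25; prior mean = 24/3 = 8. Difference = 97/25 − 8 = -103/25.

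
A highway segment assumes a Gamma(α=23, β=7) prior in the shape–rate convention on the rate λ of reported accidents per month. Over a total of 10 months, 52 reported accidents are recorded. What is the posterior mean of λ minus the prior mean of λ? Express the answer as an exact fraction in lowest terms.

134/119

Total count 52 over total exposure 10 months.
The Gamma prior is conjugate for the Poisson rate, so λ | data ~ Gamma(23+52, 7+10) = Gamma(75, 17).
Posterior mean = 75/17 = 75/17; prior mean = 23/7 = 23/7. Difference = 75/17 − 23/7 = 134/119.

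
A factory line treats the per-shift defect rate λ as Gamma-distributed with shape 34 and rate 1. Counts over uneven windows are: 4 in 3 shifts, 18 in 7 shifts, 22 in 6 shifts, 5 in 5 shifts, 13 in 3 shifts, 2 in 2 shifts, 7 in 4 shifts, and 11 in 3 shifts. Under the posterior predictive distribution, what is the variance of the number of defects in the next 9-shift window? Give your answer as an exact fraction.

11223/289

Total count: 4 + 18 + 22 + 5 + 13 + 2 + 7 + 11 = 82.
Total exposure: 3 + 7 + 6 + 5 + 3 + 2 + 4 + 3 = 33 shifts.
Conjugate update: add total count to the shape and total exposure to the rate, giving Gamma(116, 34).
The posterior predictive for a window of length T is Negative Binomial with variance T·α'·(β'+T)/β'² = 9·116·43/1156 = 11223/289.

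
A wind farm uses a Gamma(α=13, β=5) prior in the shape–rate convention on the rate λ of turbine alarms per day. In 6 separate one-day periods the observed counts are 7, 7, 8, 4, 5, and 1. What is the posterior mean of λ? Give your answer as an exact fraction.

45/11

Total count: 7 + 7 + 8 + 4 + 5 + 1 = 32.
Total exposure: 6 days.
The Gamma prior is conjugate for the Poisson rate, so λ | data ~ Gamma(13+32, 5+6) = Gamma(45, 11).
Posterior mean = α'/β' = 45/11.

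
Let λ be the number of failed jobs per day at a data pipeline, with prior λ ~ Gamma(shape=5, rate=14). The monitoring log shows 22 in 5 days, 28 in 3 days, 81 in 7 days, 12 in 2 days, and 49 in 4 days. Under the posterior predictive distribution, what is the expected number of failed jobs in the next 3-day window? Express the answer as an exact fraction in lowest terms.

591/35

Total count: 22 + 28 + 81 + 12 + 49 = 192.
Total exposure: 5 + 3 + 7 + 2 + 4 = 21 days.
By Gamma–Poisson conjugacy, the posterior is Gamma(α + Σx, β + Σt) = Gamma(5 + 192, 14 + 21) = Gamma(197, 35).
Predictive mean over a 3-day window = T·E[λ|data] = 3·197/35 = 591/35.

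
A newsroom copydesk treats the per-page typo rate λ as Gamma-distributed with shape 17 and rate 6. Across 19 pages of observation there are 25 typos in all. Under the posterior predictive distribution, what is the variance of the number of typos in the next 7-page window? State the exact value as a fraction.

9408/625

Total count 25 over total exposure 19 pages.
Gamma(α, β) with Poisson data over total exposure Σt gives posterior Gamma(α+Σx, β+Σt) = Gamma(42, 25).
The posterior predictive for a window of length T is Negative Binomial with variance T·α'·(β'+T)/β'² = 7·42·32/625 = 9408/625.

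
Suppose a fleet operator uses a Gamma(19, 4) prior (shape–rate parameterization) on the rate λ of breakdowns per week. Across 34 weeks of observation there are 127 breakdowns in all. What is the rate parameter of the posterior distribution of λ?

38

Total count 127 over total exposure 34 weeks.
The Gamma prior is conjugate for the Poisson rate, so λ | data ~ Gamma(19+127, 4+34) = Gamma(146, 38).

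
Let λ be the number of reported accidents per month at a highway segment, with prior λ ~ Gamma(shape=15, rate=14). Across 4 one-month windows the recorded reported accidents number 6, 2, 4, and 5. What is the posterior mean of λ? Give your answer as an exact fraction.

16/9

Total count: 6 + 2 + 4 + 5 = 17.
Total exposure: 4 months.
Gamma(α, β) with Poisson data over total exposure Σt gives posterior Gamma(α+Σx, β+Σt) = Gamma(32, 18).
Posterior mean = α'/β' = 32/18 = 16/9.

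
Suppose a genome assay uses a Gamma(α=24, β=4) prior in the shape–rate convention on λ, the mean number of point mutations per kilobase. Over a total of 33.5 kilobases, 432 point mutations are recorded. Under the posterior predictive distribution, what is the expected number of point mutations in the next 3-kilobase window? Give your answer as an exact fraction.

Total count 432 over total exposure 33.5 kilobases.
Posterior: α' = 24 + 432 = 456, β' = 4 + 33.5 = 75/2.
Predictive mean over a 3-kilobase window = T·E[λ|data] = 3·456/(75/2) = 912/25.

912/25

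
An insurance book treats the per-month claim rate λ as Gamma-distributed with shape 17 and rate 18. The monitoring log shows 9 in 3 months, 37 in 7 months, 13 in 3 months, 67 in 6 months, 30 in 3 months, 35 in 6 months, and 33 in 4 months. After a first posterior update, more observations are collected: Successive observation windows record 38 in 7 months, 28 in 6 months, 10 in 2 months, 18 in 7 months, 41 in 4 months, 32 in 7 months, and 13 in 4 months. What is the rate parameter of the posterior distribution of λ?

Total count: 9 + 37 + 13 + 67 + 30 + 35 + 33 = 224.
Total exposure: 3 + 7 + 3 + 6 + 3 + 6 + 4 = 32 months.
After the first batch: Gamma(17 + 224, 18 + 32) = Gamma(241, 50).
Total count: 38 + 28 + 10 + 18 + 41 + 32 + 13 = 180.
Total exposure: 7 + 6 + 2 + 7 + 4 + 7 + 4 = 37 months.
After the second batch: Gamma(241 + 180, 50 + 37) = Gamma(421, 87).

87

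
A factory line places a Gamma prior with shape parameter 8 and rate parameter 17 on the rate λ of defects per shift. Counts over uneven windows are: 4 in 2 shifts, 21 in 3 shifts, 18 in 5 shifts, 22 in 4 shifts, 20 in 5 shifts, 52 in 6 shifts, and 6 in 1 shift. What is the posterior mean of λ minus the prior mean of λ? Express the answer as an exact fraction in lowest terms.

2223/731

Total count: 4 + 21 + 18 + 22 + 20 + 52 + 6 = 143.
Total exposure: 2 + 3 + 5 + 4 + 5 + 6 + 1 = 26 shifts.
Posterior: α' = 8 + 143 = 151, β' = 17 + 26 = 43.
Posterior mean = 151/43 = 151/43; prior mean = 8/17 = 8/17. Difference = 151/43 − 8/17 = 2223/731.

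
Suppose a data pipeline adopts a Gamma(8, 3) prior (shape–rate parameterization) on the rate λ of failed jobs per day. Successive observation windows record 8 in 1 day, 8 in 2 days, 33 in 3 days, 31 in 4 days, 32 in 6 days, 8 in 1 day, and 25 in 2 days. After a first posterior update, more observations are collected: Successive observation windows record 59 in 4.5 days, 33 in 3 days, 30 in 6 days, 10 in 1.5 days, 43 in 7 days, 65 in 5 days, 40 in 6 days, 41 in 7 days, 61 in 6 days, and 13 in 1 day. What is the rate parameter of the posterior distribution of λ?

Total count: 8 + 8 + 33 + 31 + 32 + 8 + 25 = 145.
Total exposure: 1 + 2 + 3 + 4 + 6 + 1 + 2 = 19 days.
After the first batch: Gamma(8 + 145, 3 + 19) = Gamma(153, 22).
Total count: 59 + 33 + 30 + 10 + 43 + 65 + 40 + 41 + 61 + 13 = 395.
Total exposure: 4.5 + 3 + 6 + 1.5 + 7 + 5 + 6 + 7 + 6 + 1 = 47 days.
After the second batch: Gamma(153 + 395, 22 + 47) = Gamma(548, 69).

69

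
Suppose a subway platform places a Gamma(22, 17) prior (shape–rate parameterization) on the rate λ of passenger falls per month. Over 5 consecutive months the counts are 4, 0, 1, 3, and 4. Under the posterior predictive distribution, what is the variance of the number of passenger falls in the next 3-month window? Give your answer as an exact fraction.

Total count: 4 + 0 + 1 + 3 + 4 = 12.
Total exposure: 5 months.
Conjugate update: add total count to the shape and total exposure to the rate, giving Gamma(34, 22).
The posterior predictive for a window of length T is Negative Binomial with variance T·α'·(β'+T)/β'² = 3·34·25/484 = 1275/242.

1275/242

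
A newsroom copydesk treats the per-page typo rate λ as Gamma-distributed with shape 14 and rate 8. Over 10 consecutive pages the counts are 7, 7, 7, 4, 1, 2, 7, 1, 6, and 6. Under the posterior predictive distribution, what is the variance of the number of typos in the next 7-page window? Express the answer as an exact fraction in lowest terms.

Total count: 7 + 7 + 7 + 4 + 1 + 2 + 7 + 1 + 6 + 6 = 48.
Total exposure: 10 pages.
Conjugate update: add total count to the shape and total exposure to the rate, giving Gamma(62, 18).
The posterior predictive for a window of length T is Negative Binomial with variance T·α'·(β'+T)/β'² = 7·62·25/324 = 5425/162.

5425/162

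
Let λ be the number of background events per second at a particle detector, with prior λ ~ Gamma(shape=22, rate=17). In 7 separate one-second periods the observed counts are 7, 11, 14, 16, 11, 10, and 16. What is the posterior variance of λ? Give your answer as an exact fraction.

107/576

Total count: 7 + 11 + 14 + 16 + 11 + 10 + 16 = 85.
Total exposure: 7 seconds.
By Gamma–Poisson conjugacy, the posterior is Gamma(α + Σx, β + Σt) = Gamma(22 + 85, 17 + 7) = Gamma(107, 24).
Posterior variance = α'/β'² = 107/576.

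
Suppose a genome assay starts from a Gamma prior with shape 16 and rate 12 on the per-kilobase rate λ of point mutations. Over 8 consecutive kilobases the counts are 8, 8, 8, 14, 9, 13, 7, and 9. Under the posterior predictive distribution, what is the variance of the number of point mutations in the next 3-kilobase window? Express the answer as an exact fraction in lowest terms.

Total count: 8 + 8 + 8 + 14 + 9 + 13 + 7 + 9 = 76.
Total exposure: 8 kilobases.
Gamma(α, β) with Poisson data over total exposure Σt gives posterior Gamma(α+Σx, β+Σt) = Gamma(92, 20).
The posterior predictive for a window of length T is Negative Binomial with variance T·α'·(β'+T)/β'² = 3·92·23/400 = 1587/100.

1587/100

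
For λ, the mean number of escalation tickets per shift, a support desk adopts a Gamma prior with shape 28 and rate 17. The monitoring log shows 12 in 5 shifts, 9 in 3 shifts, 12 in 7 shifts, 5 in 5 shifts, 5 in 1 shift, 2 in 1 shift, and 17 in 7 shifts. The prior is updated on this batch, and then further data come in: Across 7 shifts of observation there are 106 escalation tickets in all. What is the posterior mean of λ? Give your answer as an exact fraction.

Total count: 12 + 9 + 12 + 5 + 5 + 2 + 17 = 62.
Total exposure: 5 + 3 + 7 + 5 + 1 + 1 + 7 = 29 shifts.
After the first batch: Gamma(28 + 62, 17 + 29) = Gamma(90, 46).
Total count 106 over total exposure 7 shifts.
After the second batch: Gamma(90 + 106, 46 + 7) = Gamma(196, 53).
Posterior mean = α'/β' = 196/53.

196/53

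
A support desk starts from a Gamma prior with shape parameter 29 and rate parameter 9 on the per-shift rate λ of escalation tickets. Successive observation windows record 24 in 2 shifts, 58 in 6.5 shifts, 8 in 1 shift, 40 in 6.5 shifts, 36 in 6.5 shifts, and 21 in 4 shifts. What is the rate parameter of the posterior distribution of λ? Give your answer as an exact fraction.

71/2

Total count: 24 + 58 + 8 + 40 + 36 + 21 = 187.
Total exposure: 2 + 6.5 + 1 + 6.5 + 6.5 + 4 = 26.5 shifts.
By Gamma–Poisson conjugacy, the posterior is Gamma(α + Σx, β + Σt) = Gamma(29 + 187, 9 + 26.5) = Gamma(216, 71/2).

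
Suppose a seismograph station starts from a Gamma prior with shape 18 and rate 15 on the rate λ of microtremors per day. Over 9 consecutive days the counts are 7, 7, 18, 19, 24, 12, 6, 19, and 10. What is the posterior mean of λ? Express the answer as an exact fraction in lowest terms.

Total count: 7 + 7 + 18 + 19 + 24 + 12 + 6 + 19 + 10 = 122.
Total exposure: 9 days.
Posterior: α' = 18 + 122 = 140, β' = 15 + 9 = 24.
Posterior mean = α'/β' = 140/24 = 35/6.

35/6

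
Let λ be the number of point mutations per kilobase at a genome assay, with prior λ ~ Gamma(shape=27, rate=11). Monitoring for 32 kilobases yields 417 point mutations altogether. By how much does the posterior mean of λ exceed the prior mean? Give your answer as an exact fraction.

3723/473

Total count 417 over total exposure 32 kilobases.
The Gamma prior is conjugate for the Poisson rate, so λ | data ~ Gamma(27+417, 11+32) = Gamma(444, 43).
Posterior mean = 444/43 = 444/43; prior mean = 27/11 = 27/11. Difference = 444/43 − 27/11 = 3723/473.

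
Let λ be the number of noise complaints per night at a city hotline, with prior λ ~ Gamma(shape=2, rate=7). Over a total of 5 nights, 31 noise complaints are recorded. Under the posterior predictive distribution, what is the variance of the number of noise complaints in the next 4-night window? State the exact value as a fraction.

44/3

Total count 31 over total exposure 5 nights.
Posterior: α' = 2 + 31 = 33, β' = 7 + 5 = 12.
The posterior predictive for a window of length T is Negative Binomial with variance T·α'·(β'+T)/β'² = 4·33·16/144 = 44/3.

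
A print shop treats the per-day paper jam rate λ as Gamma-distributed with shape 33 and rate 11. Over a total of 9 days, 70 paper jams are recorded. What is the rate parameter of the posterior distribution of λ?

20

Total count 70 over total exposure 9 days.
Posterior: α' = 33 + 70 = 103, β' = 11 + 9 = 20.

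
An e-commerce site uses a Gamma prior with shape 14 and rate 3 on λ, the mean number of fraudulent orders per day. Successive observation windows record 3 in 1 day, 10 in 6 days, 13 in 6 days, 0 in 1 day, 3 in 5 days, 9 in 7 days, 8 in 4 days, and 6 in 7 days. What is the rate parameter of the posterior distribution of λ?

40

Total count: 3 + 10 + 13 + 0 + 3 + 9 + 8 + 6 = 52.
Total exposure: 1 + 6 + 6 + 1 + 5 + 7 + 4 + 7 = 37 days.
Conjugate update: add total count to the shape and total exposure to the rate, giving Gamma(66, 40).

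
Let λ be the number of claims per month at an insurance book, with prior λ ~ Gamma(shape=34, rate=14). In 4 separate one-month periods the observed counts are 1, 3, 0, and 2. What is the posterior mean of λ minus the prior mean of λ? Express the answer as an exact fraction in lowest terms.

-13/63

Total count: 1 + 3 + 0 + 2 = 6.
Total exposure: 4 months.
Gamma(α, β) with Poisson data over total exposure Σt gives posterior Gamma(α+Σx, β+Σt) = Gamma(40, 18).
Posterior mean = 40/18 = 20/9; prior mean = 34/14 = 17/7. Difference = 20/9 − 17/7 = -13/63.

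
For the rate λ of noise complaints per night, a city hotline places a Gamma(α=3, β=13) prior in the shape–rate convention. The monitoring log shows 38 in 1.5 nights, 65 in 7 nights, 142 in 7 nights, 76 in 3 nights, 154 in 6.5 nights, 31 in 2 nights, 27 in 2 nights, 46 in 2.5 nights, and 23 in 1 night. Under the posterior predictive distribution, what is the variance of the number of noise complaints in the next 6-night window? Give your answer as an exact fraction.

Total count: 38 + 65 + 142 + 76 + 154 + 31 + 27 + 46 + 23 = 602.
Total exposure: 1.5 + 7 + 7 + 3 + 6.5 + 2 + 2 + 2.5 + 1 = 32.5 nights.
Posterior: α' = 3 + 602 = 605, β' = 13 + 32.5 = 91/2.
The posterior predictive for a window of length T is Negative Binomial with variance T·α'·(β'+T)/β'² = 6·605·(103/2)/(8281/4) = 747780/8281.

747780/8281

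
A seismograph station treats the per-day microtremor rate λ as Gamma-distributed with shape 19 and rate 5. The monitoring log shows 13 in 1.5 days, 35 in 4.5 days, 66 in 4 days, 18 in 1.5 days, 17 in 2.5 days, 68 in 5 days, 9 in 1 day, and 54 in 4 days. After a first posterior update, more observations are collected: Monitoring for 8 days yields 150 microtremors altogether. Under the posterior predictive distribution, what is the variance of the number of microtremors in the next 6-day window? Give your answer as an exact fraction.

115842/1369

Total count: 13 + 35 + 66 + 18 + 17 + 68 + 9 + 54 = 280.
Total exposure: 1.5 + 4.5 + 4 + 1.5 + 2.5 + 5 + 1 + 4 = 24 days.
After the first batch: Gamma(19 + 280, 5 + 24) = Gamma(299, 29).
Total count 150 over total exposure 8 days.
After the second batch: Gamma(299 + 150, 29 + 8) = Gamma(449, 37).
The posterior predictive for a window of length T is Negative Binomial with variance T·α'·(β'+T)/β'² = 6·449·43/1369 = 115842/1369.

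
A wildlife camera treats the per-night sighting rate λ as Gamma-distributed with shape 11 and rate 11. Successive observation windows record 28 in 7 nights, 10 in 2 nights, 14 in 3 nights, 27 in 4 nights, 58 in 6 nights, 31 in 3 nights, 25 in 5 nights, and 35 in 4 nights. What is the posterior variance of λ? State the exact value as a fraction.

Total count: 28 + 10 + 14 + 27 + 58 + 31 + 25 + 35 = 228.
Total exposure: 7 + 2 + 3 + 4 + 6 + 3 + 5 + 4 = 34 nights.
Posterior: α' = 11 + 228 = 239, β' = 11 + 34 = 45.
Posterior variance = α'/β'² = 239/2025.

239/2025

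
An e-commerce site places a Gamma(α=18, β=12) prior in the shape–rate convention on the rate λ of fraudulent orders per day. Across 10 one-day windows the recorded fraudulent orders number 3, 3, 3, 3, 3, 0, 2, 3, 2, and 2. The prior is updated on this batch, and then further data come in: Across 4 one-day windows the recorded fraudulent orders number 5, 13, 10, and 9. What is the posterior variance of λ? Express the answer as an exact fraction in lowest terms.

79/676

Total count: 3 + 3 + 3 + 3 + 3 + 0 + 2 + 3 + 2 + 2 = 24.
Total exposure: 10 days.
After the first batch: Gamma(18 + 24, 12 + 10) = Gamma(42, 22).
Total count: 5 + 13 + 10 + 9 = 37.
Total exposure: 4 days.
After the second batch: Gamma(42 + 37, 22 + 4) = Gamma(79, 26).
Posterior variance = α'/β'² = 79/676.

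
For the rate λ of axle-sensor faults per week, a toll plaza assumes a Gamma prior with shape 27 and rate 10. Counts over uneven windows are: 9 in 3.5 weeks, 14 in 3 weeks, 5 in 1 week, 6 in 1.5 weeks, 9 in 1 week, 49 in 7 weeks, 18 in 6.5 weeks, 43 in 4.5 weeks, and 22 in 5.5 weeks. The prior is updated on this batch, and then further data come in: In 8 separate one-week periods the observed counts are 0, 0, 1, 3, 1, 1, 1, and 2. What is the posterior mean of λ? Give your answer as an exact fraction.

422/103

Total count: 9 + 14 + 5 + 6 + 9 + 49 + 18 + 43 + 22 = 175.
Total exposure: 3.5 + 3 + 1 + 1.5 + 1 + 7 + 6.5 + 4.5 + 5.5 = 33.5 weeks.
After the first batch: Gamma(27 + 175, 10 + 33.5) = Gamma(202, 87/2).
Total count: 0 + 0 + 1 + 3 + 1 + 1 + 1 + 2 = 9.
Total exposure: 8 weeks.
After the second batch: Gamma(202 + 9, 87/2 + 8) = Gamma(211, 103/2).
Posterior mean = α'/β' = 211/(103/2) = 422/103.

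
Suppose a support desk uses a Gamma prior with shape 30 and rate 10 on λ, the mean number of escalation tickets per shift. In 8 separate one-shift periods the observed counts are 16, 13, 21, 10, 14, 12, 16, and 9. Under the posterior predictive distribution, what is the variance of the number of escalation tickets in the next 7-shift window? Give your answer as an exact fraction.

Total count: 16 + 13 + 21 + 10 + 14 + 12 + 16 + 9 = 111.
Total exposure: 8 shifts.
The Gamma prior is conjugate for the Poisson rate, so λ | data ~ Gamma(30+111, 10+8) = Gamma(141, 18).
The posterior predictive for a window of length T is Negative Binomial with variance T·α'·(β'+T)/β'² = 7·141·25/324 = 8225/108.

8225/108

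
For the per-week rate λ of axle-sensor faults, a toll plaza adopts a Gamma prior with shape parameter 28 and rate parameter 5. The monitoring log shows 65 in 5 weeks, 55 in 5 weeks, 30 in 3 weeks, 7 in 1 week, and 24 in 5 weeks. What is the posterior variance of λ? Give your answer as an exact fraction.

209/576

Total count: 65 + 55 + 30 + 7 + 24 = 181.
Total exposure: 5 + 5 + 3 + 1 + 5 = 19 weeks.
Posterior: α' = 28 + 181 = 209, β' = 5 + 19 = 24.
Posterior variance = α'/β'² = 209/576.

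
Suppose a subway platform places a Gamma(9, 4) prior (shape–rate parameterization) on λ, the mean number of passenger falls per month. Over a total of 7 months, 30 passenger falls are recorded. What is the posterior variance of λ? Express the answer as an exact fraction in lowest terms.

Total count 30 over total exposure 7 months.
Gamma(α, β) with Poisson data over total exposure Σt gives posterior Gamma(α+Σx, β+Σt) = Gamma(39, 11).
Posterior variance = α'/β'² = 39/121.

39/121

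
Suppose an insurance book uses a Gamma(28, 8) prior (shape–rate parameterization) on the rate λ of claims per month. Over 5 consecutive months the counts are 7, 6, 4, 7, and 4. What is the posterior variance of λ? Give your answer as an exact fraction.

Total count: 7 + 6 + 4 + 7 + 4 = 28.
Total exposure: 5 months.
Conjugate update: add total count to the shape and total exposure to the rate, giving Gamma(56, 13).
Posterior variance = α'/β'² = 56/169.

56/169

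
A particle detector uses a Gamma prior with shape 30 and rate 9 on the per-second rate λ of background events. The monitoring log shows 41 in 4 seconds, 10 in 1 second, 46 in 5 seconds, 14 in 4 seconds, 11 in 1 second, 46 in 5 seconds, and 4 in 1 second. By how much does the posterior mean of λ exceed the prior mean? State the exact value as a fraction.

Total count: 41 + 10 + 46 + 14 + 11 + 46 + 4 = 172.
Total exposure: 4 + 1 + 5 + 4 + 1 + 5 + 1 = 21 seconds.
By Gamma–Poisson conjugacy, the posterior is Gamma(α + Σx, β + Σt) = Gamma(30 + 172, 9 + 21) = Gamma(202, 30).
Posterior mean = 202/30 = 101/15; prior mean = 30/9 = 10/3. Difference = 101/15 − 10/3 = 17/5.

17/5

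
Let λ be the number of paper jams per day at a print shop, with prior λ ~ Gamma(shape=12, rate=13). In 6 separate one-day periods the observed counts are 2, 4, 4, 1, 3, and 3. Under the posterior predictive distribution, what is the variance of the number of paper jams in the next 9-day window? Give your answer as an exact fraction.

7308/361

Total count: 2 + 4 + 4 + 1 + 3 + 3 = 17.
Total exposure: 6 days.
By Gamma–Poisson conjugacy, the posterior is Gamma(α + Σx, β + Σt) = Gamma(12 + 17, 13 + 6) = Gamma(29, 19).
The posterior predictive for a window of length T is Negative Binomial with variance T·α'·(β'+T)/β'² = 9·29·28/361 = 7308/361.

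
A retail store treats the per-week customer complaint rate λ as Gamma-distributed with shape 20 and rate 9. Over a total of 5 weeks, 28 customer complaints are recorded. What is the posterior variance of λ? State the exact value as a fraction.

Total count 28 over total exposure 5 weeks.
Gamma(α, β) with Poisson data over total exposure Σt gives posterior Gamma(α+Σx, β+Σt) = Gamma(48, 14).
Posterior variance = α'/β'² = 48/196 = 12/49.

12/49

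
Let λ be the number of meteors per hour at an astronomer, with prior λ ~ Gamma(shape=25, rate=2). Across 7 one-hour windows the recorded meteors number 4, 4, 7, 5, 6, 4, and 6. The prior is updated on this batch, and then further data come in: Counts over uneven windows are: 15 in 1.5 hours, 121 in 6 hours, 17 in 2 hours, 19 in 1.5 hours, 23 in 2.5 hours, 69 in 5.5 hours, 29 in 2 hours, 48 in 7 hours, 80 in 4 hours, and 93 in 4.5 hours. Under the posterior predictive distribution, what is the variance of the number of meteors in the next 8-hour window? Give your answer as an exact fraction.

984400/8281

Total count: 4 + 4 + 7 + 5 + 6 + 4 + 6 = 36.
Total exposure: 7 hours.
After the first batch: Gamma(25 + 36, 2 + 7) = Gamma(61, 9).
Total count: 15 + 121 + 17 + 19 + 23 + 69 + 29 + 48 + 80 + 93 = 514.
Total exposure: 1.5 + 6 + 2 + 1.5 + 2.5 + 5.5 + 2 + 7 + 4 + 4.5 = 36.5 hours.
After the second batch: Gamma(61 + 514, 9 + 36.5) = Gamma(575, 91/2).
The posterior predictive for a window of length T is Negative Binomial with variance T·α'·(β'+T)/β'² = 8·575·(107/2)/(8281/4) = 984400/8281.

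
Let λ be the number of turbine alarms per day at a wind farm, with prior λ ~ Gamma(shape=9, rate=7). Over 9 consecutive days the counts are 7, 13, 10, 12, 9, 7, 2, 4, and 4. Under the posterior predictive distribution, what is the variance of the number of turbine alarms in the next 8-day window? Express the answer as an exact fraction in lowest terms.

231/4

Total count: 7 + 13 + 10 + 12 + 9 + 7 + 2 + 4 + 4 = 68.
Total exposure: 9 days.
Conjugate update: add total count to the shape and total exposure to the rate, giving Gamma(77, 16).
The posterior predictive for a window of length T is Negative Binomial with variance T·α'·(β'+T)/β'² = 8·77·24/256 = 231/4.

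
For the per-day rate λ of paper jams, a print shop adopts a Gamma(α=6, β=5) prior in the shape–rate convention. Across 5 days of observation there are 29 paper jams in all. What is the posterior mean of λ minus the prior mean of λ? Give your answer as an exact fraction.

23/10

Total count 29 over total exposure 5 days.
Gamma(α, β) with Poisson data over total exposure Σt gives posterior Gamma(α+Σx, β+Σt) = Gamma(35, 10).
Posterior mean = 35/10 = 7/2; prior mean = 6/5 = 6/5. Difference = 7/2 − 6/5 = 23/10.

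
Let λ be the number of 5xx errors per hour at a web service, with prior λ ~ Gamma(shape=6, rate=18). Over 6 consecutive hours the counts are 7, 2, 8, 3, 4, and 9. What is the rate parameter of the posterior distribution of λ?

Total count: 7 + 2 + 8 + 3 + 4 + 9 = 33.
Total exposure: 6 hours.
Gamma(α, β) with Poisson data over total exposure Σt gives posterior Gamma(α+Σx, β+Σt) = Gamma(39, 24).

24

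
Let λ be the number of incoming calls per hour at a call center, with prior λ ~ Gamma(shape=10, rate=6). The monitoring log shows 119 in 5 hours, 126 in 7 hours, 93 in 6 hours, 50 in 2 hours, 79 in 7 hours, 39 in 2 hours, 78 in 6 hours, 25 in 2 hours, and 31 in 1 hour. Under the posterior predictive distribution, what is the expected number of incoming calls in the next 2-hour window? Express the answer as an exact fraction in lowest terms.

Total count: 119 + 126 + 93 + 50 + 79 + 39 + 78 + 25 + 31 = 640.
Total exposure: 5 + 7 + 6 + 2 + 7 + 2 + 6 + 2 + 1 = 38 hours.
Conjugate update: add total count to the shape and total exposure to the rate, giving Gamma(650, 44).
Predictive mean over a 2-hour window = T·E[λ|data] = 2·650/44 = 325/11.

325/11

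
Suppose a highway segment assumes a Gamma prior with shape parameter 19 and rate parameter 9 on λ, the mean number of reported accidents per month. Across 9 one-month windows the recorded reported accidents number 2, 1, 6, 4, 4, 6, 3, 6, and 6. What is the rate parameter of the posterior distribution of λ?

18

Total count: 2 + 1 + 6 + 4 + 4 + 6 + 3 + 6 + 6 = 38.
Total exposure: 9 months.
By Gamma–Poisson conjugacy, the posterior is Gamma(α + Σx, β + Σt) = Gamma(19 + 38, 9 + 9) = Gamma(57, 18).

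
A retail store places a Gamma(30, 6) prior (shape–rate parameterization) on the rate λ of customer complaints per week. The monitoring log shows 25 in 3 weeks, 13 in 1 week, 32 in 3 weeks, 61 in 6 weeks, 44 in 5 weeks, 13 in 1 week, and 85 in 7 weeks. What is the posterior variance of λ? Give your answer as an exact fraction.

303/1024

Total count: 25 + 13 + 32 + 61 + 44 + 13 + 85 = 273.
Total exposure: 3 + 1 + 3 + 6 + 5 + 1 + 7 = 26 weeks.
Gamma(α, β) with Poisson data over total exposure Σt gives posterior Gamma(α+Σx, β+Σt) = Gamma(303, 32).
Posterior variance = α'/β'² = 303/1024.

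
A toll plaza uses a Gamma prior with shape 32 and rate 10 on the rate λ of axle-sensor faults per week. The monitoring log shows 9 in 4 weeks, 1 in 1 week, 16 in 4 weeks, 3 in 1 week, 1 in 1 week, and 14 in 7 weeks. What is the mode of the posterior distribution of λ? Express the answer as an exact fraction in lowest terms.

75/28

Total count: 9 + 1 + 16 + 3 + 1 + 14 = 44.
Total exposure: 4 + 1 + 4 + 1 + 1 + 7 = 18 weeks.
The Gamma prior is conjugate for the Poisson rate, so λ | data ~ Gamma(32+44, 10+18) = Gamma(76, 28).
Posterior mode = (α'−1)/β' = 75/28.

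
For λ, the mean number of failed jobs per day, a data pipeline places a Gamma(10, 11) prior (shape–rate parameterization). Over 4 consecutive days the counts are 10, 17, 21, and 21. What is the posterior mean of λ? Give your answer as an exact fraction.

79/15

Total count: 10 + 17 + 21 + 21 = 69.
Total exposure: 4 days.
The Gamma prior is conjugate for the Poisson rate, so λ | data ~ Gamma(10+69, 11+4) = Gamma(79, 15).
Posterior mean = α'/β' = 79/15.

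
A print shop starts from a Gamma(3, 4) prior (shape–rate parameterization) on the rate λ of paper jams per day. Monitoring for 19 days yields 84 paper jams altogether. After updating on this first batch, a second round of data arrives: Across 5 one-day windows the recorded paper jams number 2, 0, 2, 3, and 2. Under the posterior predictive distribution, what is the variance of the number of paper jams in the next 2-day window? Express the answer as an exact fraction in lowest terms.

Total count 84 over total exposure 19 days.
After the first batch: Gamma(3 + 84, 4 + 19) = Gamma(87, 23).
Total count: 2 + 0 + 2 + 3 + 2 = 9.
Total exposure: 5 days.
After the second batch: Gamma(87 + 9, 23 + 5) = Gamma(96, 28).
The posterior predictive for a window of length T is Negative Binomial with variance T·α'·(β'+T)/β'² = 2·96·30/784 = 360/49.

360/49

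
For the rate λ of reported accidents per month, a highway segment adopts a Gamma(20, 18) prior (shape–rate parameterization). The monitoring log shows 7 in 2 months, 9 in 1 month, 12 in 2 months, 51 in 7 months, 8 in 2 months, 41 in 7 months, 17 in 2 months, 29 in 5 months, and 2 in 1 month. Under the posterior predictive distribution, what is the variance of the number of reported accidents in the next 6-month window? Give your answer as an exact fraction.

62328/2209

Total count: 7 + 9 + 12 + 51 + 8 + 41 + 17 + 29 + 2 = 176.
Total exposure: 2 + 1 + 2 + 7 + 2 + 7 + 2 + 5 + 1 = 29 months.
By Gamma–Poisson conjugacy, the posterior is Gamma(α + Σx, β + Σt) = Gamma(20 + 176, 18 + 29) = Gamma(196, 47).
The posterior predictive for a window of length T is Negative Binomial with variance T·α'·(β'+T)/β'² = 6·196·53/2209 = 62328/2209.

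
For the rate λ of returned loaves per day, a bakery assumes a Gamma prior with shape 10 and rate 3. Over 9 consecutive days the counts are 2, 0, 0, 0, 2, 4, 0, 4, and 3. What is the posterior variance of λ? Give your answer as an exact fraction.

25/144

Total count: 2 + 0 + 0 + 0 + 2 + 4 + 0 + 4 + 3 = 15.
Total exposure: 9 days.
By Gamma–Poisson conjugacy, the posterior is Gamma(α + Σx, β + Σt) = Gamma(10 + 15, 3 + 9) = Gamma(25, 12).
Posterior variance = α'/β'² = 25/144.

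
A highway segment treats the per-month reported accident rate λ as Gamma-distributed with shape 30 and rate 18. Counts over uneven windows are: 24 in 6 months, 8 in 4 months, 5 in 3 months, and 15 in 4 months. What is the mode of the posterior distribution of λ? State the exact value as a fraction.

81/35

Total count: 24 + 8 + 5 + 15 = 52.
Total exposure: 6 + 4 + 3 + 4 = 17 months.
Gamma(α, β) with Poisson data over total exposure Σt gives posterior Gamma(α+Σx, β+Σt) = Gamma(82, 35).
Posterior mode = (α'−1)/β' = 81/35.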